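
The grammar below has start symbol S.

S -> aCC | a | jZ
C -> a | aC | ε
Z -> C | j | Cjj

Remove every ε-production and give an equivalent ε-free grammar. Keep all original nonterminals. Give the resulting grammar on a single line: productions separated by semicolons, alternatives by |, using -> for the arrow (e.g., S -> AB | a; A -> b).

Nullable set: {C, Z}.
S -> aCC: C, C nullable, giving a | aC | aCC.
S -> jZ: Z nullable, giving j | jZ.
Drop C -> ε.
C -> aC: C nullable, giving a | aC.
Z -> C: C nullable, giving C.
Z -> Cjj: C nullable, giving Cjj | jj.
Unchanged (no nullable symbols): S -> a; C -> a; Z -> j.

S -> a | j | aC | jZ | aCC; C -> a | aC; Z -> C | j | jj | Cjj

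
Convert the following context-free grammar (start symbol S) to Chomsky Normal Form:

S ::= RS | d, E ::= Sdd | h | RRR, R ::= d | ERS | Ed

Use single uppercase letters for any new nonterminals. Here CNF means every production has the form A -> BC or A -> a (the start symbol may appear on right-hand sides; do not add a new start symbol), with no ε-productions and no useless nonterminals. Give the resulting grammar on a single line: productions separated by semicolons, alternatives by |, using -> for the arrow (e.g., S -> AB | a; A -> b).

No ε-productions.
No unit productions to eliminate.
TERM: introduce A -> d and substitute in every rule of length ≥2.
BIN: E -> RRR becomes E -> RB, B -> RR; E -> SAA becomes E -> SC, C -> AA; R -> ERS becomes R -> ED, D -> RS.

S -> d | RS; A -> d; B -> RR; C -> AA; D -> RS; E -> h | RB | SC; R -> d | EA | ED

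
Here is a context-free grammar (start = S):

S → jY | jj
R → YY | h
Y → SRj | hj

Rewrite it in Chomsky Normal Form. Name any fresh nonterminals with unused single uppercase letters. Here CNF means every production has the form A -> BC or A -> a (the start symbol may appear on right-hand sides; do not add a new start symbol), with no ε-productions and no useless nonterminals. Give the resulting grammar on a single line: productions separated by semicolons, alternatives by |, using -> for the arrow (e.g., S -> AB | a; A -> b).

S -> AA | AY; A -> j; B -> h; C -> RA; R -> h | YY; Y -> BA | SC

No ε-productions.
No unit productions to eliminate.
TERM: introduce B -> h, A -> j and substitute in every rule of length ≥2.
BIN: Y -> SRA becomes Y -> SC, C -> RA.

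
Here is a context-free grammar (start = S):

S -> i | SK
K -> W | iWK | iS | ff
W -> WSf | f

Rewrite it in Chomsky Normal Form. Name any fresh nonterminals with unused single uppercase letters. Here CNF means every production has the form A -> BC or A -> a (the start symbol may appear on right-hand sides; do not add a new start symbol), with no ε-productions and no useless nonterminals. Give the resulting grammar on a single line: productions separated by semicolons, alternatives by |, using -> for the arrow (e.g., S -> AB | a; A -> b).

S -> i | SK; A -> f; B -> i; C -> WK; D -> SA; E -> SA; K -> f | AA | BC | BS | WD; W -> f | WE

No ε-productions.
After unit-elimination: S -> i | SK; K -> f | ff | iS | WSf | iWK; W -> f | WSf.
TERM: introduce A -> f, B -> i and substitute in every rule of length ≥2.
BIN: K -> BWK becomes K -> BC, C -> WK; K -> WSA becomes K -> WD, D -> SA; W -> WSA becomes W -> WE, E -> SA.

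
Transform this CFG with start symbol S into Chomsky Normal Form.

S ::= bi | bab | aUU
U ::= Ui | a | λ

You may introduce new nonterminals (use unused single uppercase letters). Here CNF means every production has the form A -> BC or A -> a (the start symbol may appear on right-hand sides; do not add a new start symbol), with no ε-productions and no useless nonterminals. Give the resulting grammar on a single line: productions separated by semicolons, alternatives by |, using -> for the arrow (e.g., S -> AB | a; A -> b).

S -> a | AD | AU | BC | BE; A -> a; B -> b; C -> i; D -> UU; E -> AB; U -> a | i | UC

Nullable: {U}; after ε-elimination: S -> a | aU | bi | aUU | bab; U -> a | i | Ui.
No unit productions to eliminate.
TERM: introduce A -> a, B -> b, C -> i and substitute in every rule of length ≥2.
BIN: S -> AUU becomes S -> AD, D -> UU; S -> BAB becomes S -> BE, E -> AB.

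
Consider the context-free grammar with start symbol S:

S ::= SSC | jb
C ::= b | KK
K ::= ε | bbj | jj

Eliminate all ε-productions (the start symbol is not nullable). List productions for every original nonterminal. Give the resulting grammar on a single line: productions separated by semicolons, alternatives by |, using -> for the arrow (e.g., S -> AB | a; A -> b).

S -> SS | jb | SSC; C -> K | b | KK; K -> jj | bbj

Nullable set: {C, K}.
S -> SSC: C nullable, giving SS | SSC.
C -> KK: K, K nullable, giving K | KK.
Drop K -> ε.
Unchanged (no nullable symbols): S -> jb; C -> b; K -> bbj; K -> jj.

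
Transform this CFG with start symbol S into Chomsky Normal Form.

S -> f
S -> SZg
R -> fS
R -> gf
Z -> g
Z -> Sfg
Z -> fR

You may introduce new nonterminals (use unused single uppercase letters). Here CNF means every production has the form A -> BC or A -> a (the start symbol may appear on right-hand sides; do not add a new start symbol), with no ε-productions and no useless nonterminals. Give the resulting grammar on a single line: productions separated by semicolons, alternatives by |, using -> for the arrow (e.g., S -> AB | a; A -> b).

S -> f | SC; A -> f; B -> g; C -> ZB; D -> AB; R -> AS | BA; Z -> g | AR | SD

No ε-productions.
No unit productions to eliminate.
TERM: introduce A -> f, B -> g and substitute in every rule of length ≥2.
BIN: S -> SZB becomes S -> SC, C -> ZB; Z -> SAB becomes Z -> SD, D -> AB.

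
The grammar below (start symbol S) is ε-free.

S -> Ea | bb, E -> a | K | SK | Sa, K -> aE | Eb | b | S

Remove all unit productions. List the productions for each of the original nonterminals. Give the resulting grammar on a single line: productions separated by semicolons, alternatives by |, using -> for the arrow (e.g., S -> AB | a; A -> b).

S -> Ea | bb; E -> a | b | Ea | Eb | SK | Sa | aE | bb; K -> b | Ea | Eb | aE | bb

Unit productions: E->K, K->S.
Unit pairs (A ⇒* B via units): (E,K), (E,S), (K,S).
S: inherits non-unit rules of {S} → Ea | bb.
E: inherits non-unit rules of {E, K, S} → Ea | Eb | SK | Sa | a | aE | b | bb.
K: inherits non-unit rules of {K, S} → Ea | Eb | aE | b | bb.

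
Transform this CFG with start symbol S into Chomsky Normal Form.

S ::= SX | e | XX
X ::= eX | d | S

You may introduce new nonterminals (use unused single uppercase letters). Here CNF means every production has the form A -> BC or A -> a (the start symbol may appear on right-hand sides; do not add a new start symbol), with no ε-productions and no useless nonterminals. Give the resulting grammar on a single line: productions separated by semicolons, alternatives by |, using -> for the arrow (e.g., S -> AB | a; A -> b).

No ε-productions.
After unit-elimination: S -> e | SX | XX; X -> d | e | SX | XX | eX.
TERM: introduce A -> e and substitute in every rule of length ≥2.

S -> e | SX | XX; A -> e; X -> d | e | AX | SX | XX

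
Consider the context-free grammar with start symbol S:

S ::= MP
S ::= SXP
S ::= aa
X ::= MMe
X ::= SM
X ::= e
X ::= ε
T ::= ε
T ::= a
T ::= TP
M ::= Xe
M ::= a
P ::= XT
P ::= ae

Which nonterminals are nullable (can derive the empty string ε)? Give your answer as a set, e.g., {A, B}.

Directly nullable (have an ε-rule): {T, X}.
P is nullable via P -> XT (every symbol on the right is already known nullable).
Not nullable: M, S — each has a terminal in every rule's right-hand side or depends on a non-nullable symbol.

{P, T, X}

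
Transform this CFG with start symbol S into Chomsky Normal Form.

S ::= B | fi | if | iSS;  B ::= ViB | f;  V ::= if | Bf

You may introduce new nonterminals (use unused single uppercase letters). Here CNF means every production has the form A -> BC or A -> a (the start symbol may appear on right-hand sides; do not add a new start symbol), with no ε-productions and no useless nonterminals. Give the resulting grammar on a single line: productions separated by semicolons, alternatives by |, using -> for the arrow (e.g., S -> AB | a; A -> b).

S -> f | AC | AE | CA | VF; A -> i; B -> f | VD; C -> f; D -> AB; E -> SS; F -> AB; V -> AC | BC

No ε-productions.
After unit-elimination: S -> f | fi | if | ViB | iSS; B -> f | ViB; V -> Bf | if.
TERM: introduce C -> f, A -> i and substitute in every rule of length ≥2.
BIN: B -> VAB becomes B -> VD, D -> AB; S -> ASS becomes S -> AE, E -> SS; S -> VAB becomes S -> VF, F -> AB.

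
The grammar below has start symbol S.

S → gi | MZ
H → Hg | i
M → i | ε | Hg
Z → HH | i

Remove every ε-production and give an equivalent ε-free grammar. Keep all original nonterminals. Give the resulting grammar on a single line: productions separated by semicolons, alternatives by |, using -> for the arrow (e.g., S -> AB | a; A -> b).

Nullable set: {M}.
S -> MZ: M nullable, giving MZ | Z.
Drop M -> ε.
Unchanged (no nullable symbols): S -> gi; H -> Hg; H -> i; M -> Hg; M -> i; Z -> HH; Z -> i.

S -> Z | MZ | gi; H -> i | Hg; M -> i | Hg; Z -> i | HH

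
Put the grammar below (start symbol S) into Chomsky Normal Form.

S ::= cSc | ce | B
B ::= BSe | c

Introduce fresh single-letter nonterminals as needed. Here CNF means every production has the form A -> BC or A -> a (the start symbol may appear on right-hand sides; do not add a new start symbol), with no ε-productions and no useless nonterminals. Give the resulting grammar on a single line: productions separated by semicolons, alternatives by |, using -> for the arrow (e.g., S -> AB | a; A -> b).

S -> c | BE | CA | CF; A -> e; B -> c | BD; C -> c; D -> SA; E -> SA; F -> SC

No ε-productions.
After unit-elimination: S -> c | ce | BSe | cSc; B -> c | BSe.
TERM: introduce C -> c, A -> e and substitute in every rule of length ≥2.
BIN: B -> BSA becomes B -> BD, D -> SA; S -> BSA becomes S -> BE, E -> SA; S -> CSC becomes S -> CF, F -> SC.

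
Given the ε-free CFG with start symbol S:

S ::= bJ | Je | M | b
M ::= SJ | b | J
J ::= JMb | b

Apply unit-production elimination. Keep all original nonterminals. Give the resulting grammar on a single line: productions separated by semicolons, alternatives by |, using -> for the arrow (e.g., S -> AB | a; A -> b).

Unit productions: M->J, S->M.
Unit pairs (A ⇒* B via units): (M,J), (S,J), (S,M).
S: inherits non-unit rules of {J, M, S} → JMb | Je | SJ | b | bJ.
J: inherits non-unit rules of {J} → JMb | b.
M: inherits non-unit rules of {J, M} → JMb | SJ | b.

S -> b | Je | SJ | bJ | JMb; J -> b | JMb; M -> b | SJ | JMb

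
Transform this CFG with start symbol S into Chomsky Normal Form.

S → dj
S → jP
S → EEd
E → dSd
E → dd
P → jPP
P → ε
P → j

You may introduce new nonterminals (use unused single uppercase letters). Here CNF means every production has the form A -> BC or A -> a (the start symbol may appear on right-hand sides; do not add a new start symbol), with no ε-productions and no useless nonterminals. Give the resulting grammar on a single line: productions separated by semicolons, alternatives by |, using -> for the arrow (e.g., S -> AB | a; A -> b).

Nullable: {P}; after ε-elimination: S -> j | dj | jP | EEd; E -> dd | dSd; P -> j | jP | jPP.
No unit productions to eliminate.
TERM: introduce A -> d, B -> j and substitute in every rule of length ≥2.
BIN: E -> ASA becomes E -> AC, C -> SA; P -> BPP becomes P -> BD, D -> PP; S -> EEA becomes S -> EF, F -> EA.

S -> j | AB | BP | EF; A -> d; B -> j; C -> SA; D -> PP; E -> AA | AC; F -> EA; P -> j | BD | BP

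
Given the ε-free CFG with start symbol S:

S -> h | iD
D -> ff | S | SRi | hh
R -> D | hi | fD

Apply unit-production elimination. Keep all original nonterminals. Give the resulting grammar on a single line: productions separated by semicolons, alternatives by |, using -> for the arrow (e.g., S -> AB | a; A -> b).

Unit productions: D->S, R->D.
Unit pairs (A ⇒* B via units): (D,S), (R,D), (R,S).
S: inherits non-unit rules of {S} → h | iD.
D: inherits non-unit rules of {D, S} → SRi | ff | h | hh | iD.
R: inherits non-unit rules of {D, R, S} → SRi | fD | ff | h | hh | hi | iD.

S -> h | iD; D -> h | ff | hh | iD | SRi; R -> h | fD | ff | hh | hi | iD | SRi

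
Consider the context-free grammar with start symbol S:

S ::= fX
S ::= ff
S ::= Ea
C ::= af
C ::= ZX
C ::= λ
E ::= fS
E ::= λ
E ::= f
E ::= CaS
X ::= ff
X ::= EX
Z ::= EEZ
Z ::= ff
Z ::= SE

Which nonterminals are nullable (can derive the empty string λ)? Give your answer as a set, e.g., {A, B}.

Directly nullable (have an ε-rule): {C, E}.
Not nullable: S, X, Z — each has a terminal in every rule's right-hand side or depends on a non-nullable symbol.

{C, E}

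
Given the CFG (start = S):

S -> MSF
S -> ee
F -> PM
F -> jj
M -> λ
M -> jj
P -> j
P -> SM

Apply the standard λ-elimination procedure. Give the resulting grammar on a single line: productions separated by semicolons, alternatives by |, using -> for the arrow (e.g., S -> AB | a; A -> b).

S -> SF | ee | MSF; F -> P | PM | jj; M -> jj; P -> S | j | SM

Nullable set: {M}.
S -> MSF: M nullable, giving MSF | SF.
F -> PM: M nullable, giving P | PM.
Drop M -> λ.
P -> SM: M nullable, giving S | SM.
Unchanged (no nullable symbols): S -> ee; F -> jj; M -> jj; P -> j.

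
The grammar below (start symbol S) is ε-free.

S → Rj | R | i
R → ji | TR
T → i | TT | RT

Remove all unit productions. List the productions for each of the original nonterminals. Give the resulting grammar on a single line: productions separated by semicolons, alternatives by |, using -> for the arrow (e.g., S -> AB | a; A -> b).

S -> i | Rj | TR | ji; R -> TR | ji; T -> i | RT | TT

Unit productions: S->R.
Unit pairs (A ⇒* B via units): (S,R).
S: inherits non-unit rules of {R, S} → Rj | TR | i | ji.
R: inherits non-unit rules of {R} → TR | ji.
T: inherits non-unit rules of {T} → RT | TT | i.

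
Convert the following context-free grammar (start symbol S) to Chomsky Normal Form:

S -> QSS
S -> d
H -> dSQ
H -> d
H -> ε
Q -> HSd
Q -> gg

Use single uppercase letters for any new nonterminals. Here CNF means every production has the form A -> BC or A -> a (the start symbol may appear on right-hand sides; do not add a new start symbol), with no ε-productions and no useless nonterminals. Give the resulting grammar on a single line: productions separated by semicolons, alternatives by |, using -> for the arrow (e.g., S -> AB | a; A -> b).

S -> d | QE; A -> d; B -> g; C -> SQ; D -> SA; E -> SS; H -> d | AC; Q -> BB | HD | SA

Nullable: {H}; after ε-elimination: S -> d | QSS; H -> d | dSQ; Q -> Sd | gg | HSd.
No unit productions to eliminate.
TERM: introduce A -> d, B -> g and substitute in every rule of length ≥2.
BIN: H -> ASQ becomes H -> AC, C -> SQ; Q -> HSA becomes Q -> HD, D -> SA; S -> QSS becomes S -> QE, E -> SS.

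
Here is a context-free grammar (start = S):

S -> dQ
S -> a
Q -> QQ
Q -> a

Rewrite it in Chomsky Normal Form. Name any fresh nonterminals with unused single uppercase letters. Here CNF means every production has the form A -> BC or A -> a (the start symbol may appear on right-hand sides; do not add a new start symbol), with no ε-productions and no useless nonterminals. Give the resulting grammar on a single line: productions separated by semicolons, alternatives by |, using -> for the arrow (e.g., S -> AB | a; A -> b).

No ε-productions.
No unit productions to eliminate.
TERM: introduce A -> d and substitute in every rule of length ≥2.

S -> a | AQ; A -> d; Q -> a | QQ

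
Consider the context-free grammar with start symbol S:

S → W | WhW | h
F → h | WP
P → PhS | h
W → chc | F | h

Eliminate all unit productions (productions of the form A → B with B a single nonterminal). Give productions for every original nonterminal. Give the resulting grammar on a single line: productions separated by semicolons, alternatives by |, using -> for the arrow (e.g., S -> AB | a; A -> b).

Unit productions: S->W, W->F.
Unit pairs (A ⇒* B via units): (S,F), (S,W), (W,F).
S: inherits non-unit rules of {F, S, W} → WP | WhW | chc | h.
F: inherits non-unit rules of {F} → WP | h.
P: inherits non-unit rules of {P} → PhS | h.
W: inherits non-unit rules of {F, W} → WP | chc | h.

S -> h | WP | WhW | chc; F -> h | WP; P -> h | PhS; W -> h | WP | chc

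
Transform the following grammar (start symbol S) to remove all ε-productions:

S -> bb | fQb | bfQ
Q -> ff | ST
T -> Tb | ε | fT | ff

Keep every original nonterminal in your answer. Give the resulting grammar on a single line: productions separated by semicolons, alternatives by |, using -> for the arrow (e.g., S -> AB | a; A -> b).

Nullable set: {T}.
Q -> ST: T nullable, giving S | ST.
Drop T -> ε.
T -> Tb: T nullable, giving Tb | b.
T -> fT: T nullable, giving f | fT.
Unchanged (no nullable symbols): S -> bb; S -> bfQ; S -> fQb; Q -> ff; T -> ff.

S -> bb | bfQ | fQb; Q -> S | ST | ff; T -> b | f | Tb | fT | ff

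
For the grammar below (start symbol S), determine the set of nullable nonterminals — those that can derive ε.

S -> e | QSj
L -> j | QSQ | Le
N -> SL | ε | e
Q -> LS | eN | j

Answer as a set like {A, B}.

Directly nullable (have an ε-rule): {N}.
Not nullable: L, Q, S — each has a terminal in every rule's right-hand side or depends on a non-nullable symbol.

{N}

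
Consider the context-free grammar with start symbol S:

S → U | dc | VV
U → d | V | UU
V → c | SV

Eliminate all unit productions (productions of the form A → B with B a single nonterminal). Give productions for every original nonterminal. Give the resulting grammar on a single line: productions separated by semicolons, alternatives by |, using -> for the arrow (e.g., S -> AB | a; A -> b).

Unit productions: S->U, U->V.
Unit pairs (A ⇒* B via units): (S,U), (S,V), (U,V).
S: inherits non-unit rules of {S, U, V} → SV | UU | VV | c | d | dc.
U: inherits non-unit rules of {U, V} → SV | UU | c | d.
V: inherits non-unit rules of {V} → SV | c.

S -> c | d | SV | UU | VV | dc; U -> c | d | SV | UU; V -> c | SV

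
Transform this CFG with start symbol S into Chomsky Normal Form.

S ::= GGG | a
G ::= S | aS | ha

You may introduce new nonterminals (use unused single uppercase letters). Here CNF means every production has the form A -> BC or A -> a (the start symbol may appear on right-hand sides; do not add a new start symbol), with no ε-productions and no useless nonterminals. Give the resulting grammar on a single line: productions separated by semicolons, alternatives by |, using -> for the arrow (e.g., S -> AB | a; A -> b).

No ε-productions.
After unit-elimination: S -> a | GGG; G -> a | aS | ha | GGG.
TERM: introduce A -> a, B -> h and substitute in every rule of length ≥2.
BIN: G -> GGG becomes G -> GC, C -> GG; S -> GGG becomes S -> GD, D -> GG.

S -> a | GD; A -> a; B -> h; C -> GG; D -> GG; G -> a | AS | BA | GC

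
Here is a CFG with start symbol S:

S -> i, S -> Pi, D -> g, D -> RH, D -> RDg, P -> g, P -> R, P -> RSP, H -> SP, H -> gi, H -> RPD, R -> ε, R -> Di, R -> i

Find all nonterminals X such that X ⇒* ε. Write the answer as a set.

Directly nullable (have an ε-rule): {R}.
P is nullable via P -> R (every symbol on the right is already known nullable).
Not nullable: D, H, S — each has a terminal in every rule's right-hand side or depends on a non-nullable symbol.

{P, R}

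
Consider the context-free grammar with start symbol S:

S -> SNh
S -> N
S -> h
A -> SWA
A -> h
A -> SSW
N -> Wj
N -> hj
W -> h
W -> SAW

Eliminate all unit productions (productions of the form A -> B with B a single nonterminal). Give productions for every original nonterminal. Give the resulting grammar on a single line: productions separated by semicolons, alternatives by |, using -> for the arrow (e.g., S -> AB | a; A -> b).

Unit productions: S->N.
Unit pairs (A ⇒* B via units): (S,N).
S: inherits non-unit rules of {N, S} → SNh | Wj | h | hj.
A: inherits non-unit rules of {A} → SSW | SWA | h.
N: inherits non-unit rules of {N} → Wj | hj.
W: inherits non-unit rules of {W} → SAW | h.

S -> h | Wj | hj | SNh; A -> h | SSW | SWA; N -> Wj | hj; W -> h | SAW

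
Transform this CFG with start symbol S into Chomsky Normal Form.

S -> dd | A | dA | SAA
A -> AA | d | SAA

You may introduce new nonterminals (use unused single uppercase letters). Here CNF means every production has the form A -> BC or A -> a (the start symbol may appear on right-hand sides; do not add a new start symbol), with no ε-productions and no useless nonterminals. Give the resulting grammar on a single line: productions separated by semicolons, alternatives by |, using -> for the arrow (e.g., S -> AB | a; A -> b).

No ε-productions.
After unit-elimination: S -> d | AA | dA | dd | SAA; A -> d | AA | SAA.
TERM: introduce B -> d and substitute in every rule of length ≥2.
BIN: A -> SAA becomes A -> SC, C -> AA; S -> SAA becomes S -> SD, D -> AA.

S -> d | AA | BA | BB | SD; A -> d | AA | SC; B -> d; C -> AA; D -> AA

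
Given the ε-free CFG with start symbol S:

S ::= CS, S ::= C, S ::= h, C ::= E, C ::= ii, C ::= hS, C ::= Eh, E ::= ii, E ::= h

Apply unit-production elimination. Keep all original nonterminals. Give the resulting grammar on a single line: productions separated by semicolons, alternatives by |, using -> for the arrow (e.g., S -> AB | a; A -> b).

S -> h | CS | Eh | hS | ii; C -> h | Eh | hS | ii; E -> h | ii

Unit productions: C->E, S->C.
Unit pairs (A ⇒* B via units): (C,E), (S,C), (S,E).
S: inherits non-unit rules of {C, E, S} → CS | Eh | h | hS | ii.
C: inherits non-unit rules of {C, E} → Eh | h | hS | ii.
E: inherits non-unit rules of {E} → h | ii.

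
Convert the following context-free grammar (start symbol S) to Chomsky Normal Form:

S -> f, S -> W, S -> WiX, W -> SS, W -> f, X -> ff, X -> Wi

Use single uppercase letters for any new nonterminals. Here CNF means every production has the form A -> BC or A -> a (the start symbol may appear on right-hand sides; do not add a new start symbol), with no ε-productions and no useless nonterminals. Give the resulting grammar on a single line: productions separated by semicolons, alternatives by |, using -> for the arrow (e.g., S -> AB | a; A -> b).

S -> f | SS | WC; A -> i; B -> f; C -> AX; W -> f | SS; X -> BB | WA

No ε-productions.
After unit-elimination: S -> f | SS | WiX; W -> f | SS; X -> Wi | ff.
TERM: introduce B -> f, A -> i and substitute in every rule of length ≥2.
BIN: S -> WAX becomes S -> WC, C -> AX.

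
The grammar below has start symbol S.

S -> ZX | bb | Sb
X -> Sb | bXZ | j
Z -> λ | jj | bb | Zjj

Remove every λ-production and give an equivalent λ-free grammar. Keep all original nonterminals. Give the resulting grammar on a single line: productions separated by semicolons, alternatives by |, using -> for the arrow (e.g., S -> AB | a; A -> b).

Nullable set: {Z}.
S -> ZX: Z nullable, giving X | ZX.
X -> bXZ: Z nullable, giving bX | bXZ.
Drop Z -> λ.
Z -> Zjj: Z nullable, giving Zjj | jj.
Unchanged (no nullable symbols): S -> Sb; S -> bb; X -> Sb; X -> j; Z -> bb; Z -> jj.

S -> X | Sb | ZX | bb; X -> j | Sb | bX | bXZ; Z -> bb | jj | Zjj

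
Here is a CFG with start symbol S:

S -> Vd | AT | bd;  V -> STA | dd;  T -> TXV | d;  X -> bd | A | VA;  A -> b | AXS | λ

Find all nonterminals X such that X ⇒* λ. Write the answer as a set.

Directly nullable (have an ε-rule): {A}.
X is nullable via X -> A (every symbol on the right is already known nullable).
Not nullable: S, T, V — each has a terminal in every rule's right-hand side or depends on a non-nullable symbol.

{A, X}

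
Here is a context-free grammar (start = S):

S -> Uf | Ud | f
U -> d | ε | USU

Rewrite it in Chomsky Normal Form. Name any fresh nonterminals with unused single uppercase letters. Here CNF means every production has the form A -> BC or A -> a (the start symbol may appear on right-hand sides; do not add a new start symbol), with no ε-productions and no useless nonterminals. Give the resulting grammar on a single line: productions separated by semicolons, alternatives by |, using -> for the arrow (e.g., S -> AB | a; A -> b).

S -> d | f | UA | UB; A -> d; B -> f; C -> SU; U -> d | f | SU | UA | UB | UC | US

Nullable: {U}; after ε-elimination: S -> d | f | Ud | Uf; U -> S | d | SU | US | USU.
After unit-elimination: S -> d | f | Ud | Uf; U -> d | f | SU | US | Ud | Uf | USU.
TERM: introduce A -> d, B -> f and substitute in every rule of length ≥2.
BIN: U -> USU becomes U -> UC, C -> SU.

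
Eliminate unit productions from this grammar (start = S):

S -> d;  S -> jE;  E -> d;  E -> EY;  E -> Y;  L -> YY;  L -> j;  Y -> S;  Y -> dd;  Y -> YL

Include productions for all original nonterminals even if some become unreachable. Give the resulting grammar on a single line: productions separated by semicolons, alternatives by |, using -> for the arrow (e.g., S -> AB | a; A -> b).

S -> d | jE; E -> d | EY | YL | dd | jE; L -> j | YY; Y -> d | YL | dd | jE

Unit productions: E->Y, Y->S.
Unit pairs (A ⇒* B via units): (E,S), (E,Y), (Y,S).
S: inherits non-unit rules of {S} → d | jE.
E: inherits non-unit rules of {E, S, Y} → EY | YL | d | dd | jE.
L: inherits non-unit rules of {L} → YY | j.
Y: inherits non-unit rules of {S, Y} → YL | d | dd | jE.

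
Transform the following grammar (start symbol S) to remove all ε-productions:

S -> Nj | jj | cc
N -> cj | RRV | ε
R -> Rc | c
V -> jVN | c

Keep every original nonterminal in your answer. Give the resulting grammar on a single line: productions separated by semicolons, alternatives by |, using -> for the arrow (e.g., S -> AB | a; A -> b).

Nullable set: {N}.
S -> Nj: N nullable, giving Nj | j.
Drop N -> ε.
V -> jVN: N nullable, giving jV | jVN.
Unchanged (no nullable symbols): S -> cc; S -> jj; N -> RRV; N -> cj; R -> Rc; R -> c; V -> c.

S -> j | Nj | cc | jj; N -> cj | RRV; R -> c | Rc; V -> c | jV | jVN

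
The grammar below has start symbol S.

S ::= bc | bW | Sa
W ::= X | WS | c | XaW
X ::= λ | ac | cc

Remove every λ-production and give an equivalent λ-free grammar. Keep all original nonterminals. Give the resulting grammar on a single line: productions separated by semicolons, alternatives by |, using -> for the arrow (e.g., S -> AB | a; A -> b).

Nullable set: {W, X}.
S -> bW: W nullable, giving b | bW.
W -> WS: W nullable, giving S | WS.
W -> X: X nullable, giving X.
W -> XaW: X, W nullable, giving Xa | XaW | a | aW.
Drop X -> λ.
Unchanged (no nullable symbols): S -> Sa; S -> bc; W -> c; X -> ac; X -> cc.

S -> b | Sa | bW | bc; W -> S | X | a | c | WS | Xa | aW | XaW; X -> ac | cc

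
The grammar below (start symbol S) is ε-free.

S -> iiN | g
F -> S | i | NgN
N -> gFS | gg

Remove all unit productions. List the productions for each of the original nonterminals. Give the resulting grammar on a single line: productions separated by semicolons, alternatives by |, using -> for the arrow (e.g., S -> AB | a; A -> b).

Unit productions: F->S.
Unit pairs (A ⇒* B via units): (F,S).
S: inherits non-unit rules of {S} → g | iiN.
F: inherits non-unit rules of {F, S} → NgN | g | i | iiN.
N: inherits non-unit rules of {N} → gFS | gg.

S -> g | iiN; F -> g | i | NgN | iiN; N -> gg | gFS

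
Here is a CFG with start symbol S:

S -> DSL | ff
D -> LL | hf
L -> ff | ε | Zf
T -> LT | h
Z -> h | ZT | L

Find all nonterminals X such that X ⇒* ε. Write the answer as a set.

{D, L, Z}

Directly nullable (have an ε-rule): {L}.
D is nullable via D -> LL (every symbol on the right is already known nullable).
Z is nullable via Z -> L (every symbol on the right is already known nullable).
Not nullable: S, T — each has a terminal in every rule's right-hand side or depends on a non-nullable symbol.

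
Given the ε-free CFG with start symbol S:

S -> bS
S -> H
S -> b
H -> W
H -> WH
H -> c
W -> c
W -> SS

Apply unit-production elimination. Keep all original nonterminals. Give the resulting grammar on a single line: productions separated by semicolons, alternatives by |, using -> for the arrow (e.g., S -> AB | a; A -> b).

S -> b | c | SS | WH | bS; H -> c | SS | WH; W -> c | SS

Unit productions: H->W, S->H.
Unit pairs (A ⇒* B via units): (H,W), (S,H), (S,W).
S: inherits non-unit rules of {H, S, W} → SS | WH | b | bS | c.
H: inherits non-unit rules of {H, W} → SS | WH | c.
W: inherits non-unit rules of {W} → SS | c.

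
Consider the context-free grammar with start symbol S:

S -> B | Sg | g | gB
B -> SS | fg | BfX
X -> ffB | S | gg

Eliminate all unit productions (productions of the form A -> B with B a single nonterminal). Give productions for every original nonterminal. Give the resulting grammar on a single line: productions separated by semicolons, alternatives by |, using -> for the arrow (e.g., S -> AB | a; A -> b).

S -> g | SS | Sg | fg | gB | BfX; B -> SS | fg | BfX; X -> g | SS | Sg | fg | gB | gg | BfX | ffB

Unit productions: S->B, X->S.
Unit pairs (A ⇒* B via units): (S,B), (X,B), (X,S).
S: inherits non-unit rules of {B, S} → BfX | SS | Sg | fg | g | gB.
B: inherits non-unit rules of {B} → BfX | SS | fg.
X: inherits non-unit rules of {B, S, X} → BfX | SS | Sg | ffB | fg | g | gB | gg.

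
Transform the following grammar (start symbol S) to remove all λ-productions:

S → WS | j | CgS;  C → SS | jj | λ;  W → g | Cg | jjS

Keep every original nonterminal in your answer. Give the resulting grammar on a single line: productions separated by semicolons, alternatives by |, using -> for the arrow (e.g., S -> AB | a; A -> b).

S -> j | WS | gS | CgS; C -> SS | jj; W -> g | Cg | jjS

Nullable set: {C}.
S -> CgS: C nullable, giving CgS | gS.
Drop C -> λ.
W -> Cg: C nullable, giving Cg | g.
Unchanged (no nullable symbols): S -> WS; S -> j; C -> SS; C -> jj; W -> g; W -> jjS.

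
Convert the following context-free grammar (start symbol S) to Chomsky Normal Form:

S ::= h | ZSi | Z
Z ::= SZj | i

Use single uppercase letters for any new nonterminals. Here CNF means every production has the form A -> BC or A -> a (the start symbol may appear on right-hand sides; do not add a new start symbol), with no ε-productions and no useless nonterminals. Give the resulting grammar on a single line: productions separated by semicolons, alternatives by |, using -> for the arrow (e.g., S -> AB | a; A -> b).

No ε-productions.
After unit-elimination: S -> h | i | SZj | ZSi; Z -> i | SZj.
TERM: introduce B -> i, A -> j and substitute in every rule of length ≥2.
BIN: S -> SZA becomes S -> SC, C -> ZA; S -> ZSB becomes S -> ZD, D -> SB; Z -> SZA becomes Z -> SE, E -> ZA.

S -> h | i | SC | ZD; A -> j; B -> i; C -> ZA; D -> SB; E -> ZA; Z -> i | SE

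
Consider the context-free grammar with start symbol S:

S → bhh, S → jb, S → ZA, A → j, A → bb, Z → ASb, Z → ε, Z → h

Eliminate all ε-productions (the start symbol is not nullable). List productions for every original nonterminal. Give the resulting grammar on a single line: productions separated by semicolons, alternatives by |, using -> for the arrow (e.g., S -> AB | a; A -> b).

S -> A | ZA | jb | bhh; A -> j | bb; Z -> h | ASb

Nullable set: {Z}.
S -> ZA: Z nullable, giving A | ZA.
Drop Z -> ε.
Unchanged (no nullable symbols): S -> bhh; S -> jb; A -> bb; A -> j; Z -> ASb; Z -> h.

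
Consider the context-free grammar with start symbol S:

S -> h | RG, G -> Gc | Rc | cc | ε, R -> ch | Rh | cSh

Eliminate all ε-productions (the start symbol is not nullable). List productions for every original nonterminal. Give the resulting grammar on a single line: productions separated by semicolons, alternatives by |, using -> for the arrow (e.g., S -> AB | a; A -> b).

S -> R | h | RG; G -> c | Gc | Rc | cc; R -> Rh | ch | cSh

Nullable set: {G}.
S -> RG: G nullable, giving R | RG.
Drop G -> ε.
G -> Gc: G nullable, giving Gc | c.
Unchanged (no nullable symbols): S -> h; G -> Rc; G -> cc; R -> Rh; R -> cSh; R -> ch.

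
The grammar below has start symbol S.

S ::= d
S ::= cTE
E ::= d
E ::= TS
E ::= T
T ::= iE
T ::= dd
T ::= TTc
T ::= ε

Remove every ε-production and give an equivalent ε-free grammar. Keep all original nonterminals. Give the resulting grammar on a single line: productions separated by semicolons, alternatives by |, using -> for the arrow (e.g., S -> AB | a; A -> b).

S -> c | d | cE | cT | cTE; E -> S | T | d | TS; T -> c | i | Tc | dd | iE | TTc

Nullable set: {E, T}.
S -> cTE: T, E nullable, giving c | cE | cT | cTE.
E -> T: T nullable, giving T.
E -> TS: T nullable, giving S | TS.
Drop T -> ε.
T -> TTc: T, T nullable, giving TTc | Tc | c.
T -> iE: E nullable, giving i | iE.
Unchanged (no nullable symbols): S -> d; E -> d; T -> dd.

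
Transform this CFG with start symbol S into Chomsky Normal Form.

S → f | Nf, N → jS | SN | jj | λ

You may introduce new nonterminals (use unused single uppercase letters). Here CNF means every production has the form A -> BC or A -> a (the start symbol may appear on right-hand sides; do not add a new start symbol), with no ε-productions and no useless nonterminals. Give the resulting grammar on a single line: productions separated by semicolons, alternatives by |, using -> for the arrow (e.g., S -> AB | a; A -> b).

Nullable: {N}; after ε-elimination: S -> f | Nf; N -> S | SN | jS | jj.
After unit-elimination: S -> f | Nf; N -> f | Nf | SN | jS | jj.
TERM: introduce A -> f, B -> j and substitute in every rule of length ≥2.

S -> f | NA; A -> f; B -> j; N -> f | BB | BS | NA | SN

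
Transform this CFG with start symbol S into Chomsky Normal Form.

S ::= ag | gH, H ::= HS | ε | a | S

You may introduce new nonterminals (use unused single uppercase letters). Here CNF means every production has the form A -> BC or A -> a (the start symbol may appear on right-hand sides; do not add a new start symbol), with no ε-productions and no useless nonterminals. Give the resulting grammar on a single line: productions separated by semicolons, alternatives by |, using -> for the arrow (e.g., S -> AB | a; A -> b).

Nullable: {H}; after ε-elimination: S -> g | ag | gH; H -> S | a | HS.
After unit-elimination: S -> g | ag | gH; H -> a | g | HS | ag | gH.
TERM: introduce A -> a, B -> g and substitute in every rule of length ≥2.

S -> g | AB | BH; A -> a; B -> g; H -> a | g | AB | BH | HS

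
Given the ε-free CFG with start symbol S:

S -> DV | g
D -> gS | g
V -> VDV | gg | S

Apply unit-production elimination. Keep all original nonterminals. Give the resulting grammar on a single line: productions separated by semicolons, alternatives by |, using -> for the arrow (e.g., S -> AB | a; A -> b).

S -> g | DV; D -> g | gS; V -> g | DV | gg | VDV

Unit productions: V->S.
Unit pairs (A ⇒* B via units): (V,S).
S: inherits non-unit rules of {S} → DV | g.
D: inherits non-unit rules of {D} → g | gS.
V: inherits non-unit rules of {S, V} → DV | VDV | g | gg.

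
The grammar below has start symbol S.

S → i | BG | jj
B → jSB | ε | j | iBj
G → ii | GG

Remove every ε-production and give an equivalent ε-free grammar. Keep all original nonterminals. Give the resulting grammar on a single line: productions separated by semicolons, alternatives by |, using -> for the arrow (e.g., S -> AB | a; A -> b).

Nullable set: {B}.
S -> BG: B nullable, giving BG | G.
Drop B -> ε.
B -> iBj: B nullable, giving iBj | ij.
B -> jSB: B nullable, giving jS | jSB.
Unchanged (no nullable symbols): S -> i; S -> jj; B -> j; G -> GG; G -> ii.

S -> G | i | BG | jj; B -> j | ij | jS | iBj | jSB; G -> GG | ii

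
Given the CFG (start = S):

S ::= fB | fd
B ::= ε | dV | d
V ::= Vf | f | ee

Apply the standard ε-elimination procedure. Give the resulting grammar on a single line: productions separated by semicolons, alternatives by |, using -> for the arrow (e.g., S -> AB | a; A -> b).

Nullable set: {B}.
S -> fB: B nullable, giving f | fB.
Drop B -> ε.
Unchanged (no nullable symbols): S -> fd; B -> d; B -> dV; V -> Vf; V -> ee; V -> f.

S -> f | fB | fd; B -> d | dV; V -> f | Vf | ee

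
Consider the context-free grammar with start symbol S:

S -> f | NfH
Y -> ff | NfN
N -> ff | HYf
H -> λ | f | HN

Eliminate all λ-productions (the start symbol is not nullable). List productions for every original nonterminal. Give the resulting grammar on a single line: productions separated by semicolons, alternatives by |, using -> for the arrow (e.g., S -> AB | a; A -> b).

Nullable set: {H}.
S -> NfH: H nullable, giving Nf | NfH.
Drop H -> λ.
H -> HN: H nullable, giving HN | N.
N -> HYf: H nullable, giving HYf | Yf.
Unchanged (no nullable symbols): S -> f; H -> f; N -> ff; Y -> NfN; Y -> ff.

S -> f | Nf | NfH; H -> N | f | HN; N -> Yf | ff | HYf; Y -> ff | NfN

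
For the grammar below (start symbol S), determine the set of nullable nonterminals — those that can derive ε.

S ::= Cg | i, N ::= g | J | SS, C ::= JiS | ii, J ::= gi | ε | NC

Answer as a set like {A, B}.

Directly nullable (have an ε-rule): {J}.
N is nullable via N -> J (every symbol on the right is already known nullable).
Not nullable: C, S — each has a terminal in every rule's right-hand side or depends on a non-nullable symbol.

{J, N}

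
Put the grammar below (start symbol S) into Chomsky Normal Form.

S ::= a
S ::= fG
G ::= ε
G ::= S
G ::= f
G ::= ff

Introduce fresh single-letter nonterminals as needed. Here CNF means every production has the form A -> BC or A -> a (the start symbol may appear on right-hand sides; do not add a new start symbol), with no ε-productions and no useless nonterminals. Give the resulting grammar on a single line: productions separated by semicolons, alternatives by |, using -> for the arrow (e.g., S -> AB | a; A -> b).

Nullable: {G}; after ε-elimination: S -> a | f | fG; G -> S | f | ff.
After unit-elimination: S -> a | f | fG; G -> a | f | fG | ff.
TERM: introduce A -> f and substitute in every rule of length ≥2.

S -> a | f | AG; A -> f; G -> a | f | AA | AG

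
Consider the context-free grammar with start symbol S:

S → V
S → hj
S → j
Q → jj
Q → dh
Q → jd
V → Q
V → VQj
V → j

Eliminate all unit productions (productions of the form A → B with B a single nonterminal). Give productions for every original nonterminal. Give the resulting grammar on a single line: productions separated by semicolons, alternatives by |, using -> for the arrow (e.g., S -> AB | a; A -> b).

S -> j | dh | hj | jd | jj | VQj; Q -> dh | jd | jj; V -> j | dh | jd | jj | VQj

Unit productions: S->V, V->Q.
Unit pairs (A ⇒* B via units): (S,Q), (S,V), (V,Q).
S: inherits non-unit rules of {Q, S, V} → VQj | dh | hj | j | jd | jj.
Q: inherits non-unit rules of {Q} → dh | jd | jj.
V: inherits non-unit rules of {Q, V} → VQj | dh | j | jd | jj.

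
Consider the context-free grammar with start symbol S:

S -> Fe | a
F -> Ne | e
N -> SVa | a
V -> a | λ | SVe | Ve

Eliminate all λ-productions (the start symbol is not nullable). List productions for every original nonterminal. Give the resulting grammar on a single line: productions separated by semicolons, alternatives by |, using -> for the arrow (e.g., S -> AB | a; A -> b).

Nullable set: {V}.
N -> SVa: V nullable, giving SVa | Sa.
Drop V -> λ.
V -> SVe: V nullable, giving SVe | Se.
V -> Ve: V nullable, giving Ve | e.
Unchanged (no nullable symbols): S -> Fe; S -> a; F -> Ne; F -> e; N -> a; V -> a.

S -> a | Fe; F -> e | Ne; N -> a | Sa | SVa; V -> a | e | Se | Ve | SVe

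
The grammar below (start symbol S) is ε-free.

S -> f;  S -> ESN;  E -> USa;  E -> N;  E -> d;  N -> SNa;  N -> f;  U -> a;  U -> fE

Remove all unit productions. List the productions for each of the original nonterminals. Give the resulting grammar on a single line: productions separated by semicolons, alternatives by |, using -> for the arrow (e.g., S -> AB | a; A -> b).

Unit productions: E->N.
Unit pairs (A ⇒* B via units): (E,N).
S: inherits non-unit rules of {S} → ESN | f.
E: inherits non-unit rules of {E, N} → SNa | USa | d | f.
N: inherits non-unit rules of {N} → SNa | f.
U: inherits non-unit rules of {U} → a | fE.

S -> f | ESN; E -> d | f | SNa | USa; N -> f | SNa; U -> a | fE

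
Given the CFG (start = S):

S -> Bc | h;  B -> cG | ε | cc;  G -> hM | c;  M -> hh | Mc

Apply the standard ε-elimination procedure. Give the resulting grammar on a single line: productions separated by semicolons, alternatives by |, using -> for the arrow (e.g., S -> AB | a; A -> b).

S -> c | h | Bc; B -> cG | cc; G -> c | hM; M -> Mc | hh

Nullable set: {B}.
S -> Bc: B nullable, giving Bc | c.
Drop B -> ε.
Unchanged (no nullable symbols): S -> h; B -> cG; B -> cc; G -> c; G -> hM; M -> Mc; M -> hh.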